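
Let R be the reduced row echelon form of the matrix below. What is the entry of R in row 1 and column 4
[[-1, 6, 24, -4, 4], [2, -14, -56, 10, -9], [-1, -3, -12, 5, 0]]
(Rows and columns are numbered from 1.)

R1 -> -1·R1
  [  1   -6  -24   4  -4 ]
  [  2  -14  -56  10  -9 ]
  [ -1   -3  -12   5   0 ]
R2 -> R2 − 2·R1
  [  1  -6  -24  4  -4 ]
  [  0  -2   -8  2  -1 ]
  [ -1  -3  -12  5   0 ]
R3 -> R3 + R1
  [ 1  -6  -24  4  -4 ]
  [ 0  -2   -8  2  -1 ]
  [ 0  -9  -36  9  -4 ]
R2 -> -1/2·R2
  [ 1  -6  -24   4   -4 ]
  [ 0   1    4  -1  1/2 ]
  [ 0  -9  -36   9   -4 ]
R3 -> R3 + 9·R2
  [ 1  -6  -24   4   -4 ]
  [ 0   1    4  -1  1/2 ]
  [ 0   0    0   0  1/2 ]
R3 -> 2·R3
  [ 1  -6  -24   4   -4 ]
  [ 0   1    4  -1  1/2 ]
  [ 0   0    0   0    1 ]
R2 -> R2 − 1/2·R3
  [ 1  -6  -24   4  -4 ]
  [ 0   1    4  -1   0 ]
  [ 0   0    0   0   1 ]
R1 -> R1 + 4·R3
  [ 1  -6  -24   4  0 ]
  [ 0   1    4  -1  0 ]
  [ 0   0    0   0  1 ]
R1 -> R1 + 6·R2
  [ 1  0  0  -2  0 ]
  [ 0  1  4  -1  0 ]
  [ 0  0  0   0  1 ]

-2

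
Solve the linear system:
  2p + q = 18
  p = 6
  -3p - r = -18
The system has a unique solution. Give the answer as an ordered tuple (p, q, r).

Form the augmented matrix and row-reduce:
  [  2  1   0  |   18 ]
  [  1  0   0  |    6 ]
  [ -3  0  -1  |  -18 ]
ρ1 := 1/2·ρ1
  [  1  1/2   0  |    9 ]
  [  1    0   0  |    6 ]
  [ -3    0  -1  |  -18 ]
ρ2 := ρ2 − ρ1
  [  1   1/2   0  |    9 ]
  [  0  -1/2   0  |   -3 ]
  [ -3     0  -1  |  -18 ]
ρ3 := ρ3 + 3·ρ1
  [ 1   1/2   0  |   9 ]
  [ 0  -1/2   0  |  -3 ]
  [ 0   3/2  -1  |   9 ]
ρ2 := -2·ρ2
  [ 1  1/2   0  |  9 ]
  [ 0    1   0  |  6 ]
  [ 0  3/2  -1  |  9 ]
ρ3 := ρ3 − 3/2·ρ2
  [ 1  1/2   0  |  9 ]
  [ 0    1   0  |  6 ]
  [ 0    0  -1  |  0 ]
ρ3 := -1·ρ3
  [ 1  1/2  0  |  9 ]
  [ 0    1  0  |  6 ]
  [ 0    0  1  |  0 ]
ρ1 := ρ1 − 1/2·ρ2
  [ 1  0  0  |  6 ]
  [ 0  1  0  |  6 ]
  [ 0  0  1  |  0 ]
Reading off the last column: p = 6, q = 6, r = 0.

(6, 6, 0)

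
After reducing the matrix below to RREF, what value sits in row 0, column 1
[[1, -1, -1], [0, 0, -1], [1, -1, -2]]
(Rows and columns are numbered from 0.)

-1

r3 → r3 − r1
  [ 1  -1  -1 ]
  [ 0   0  -1 ]
  [ 0   0  -1 ]
r2 → -1·r2
  [ 1  -1  -1 ]
  [ 0   0   1 ]
  [ 0   0  -1 ]
r3 → r3 + r2
  [ 1  -1  -1 ]
  [ 0   0   1 ]
  [ 0   0   0 ]
r1 → r1 + r2
  [ 1  -1  0 ]
  [ 0   0  1 ]
  [ 0   0  0 ]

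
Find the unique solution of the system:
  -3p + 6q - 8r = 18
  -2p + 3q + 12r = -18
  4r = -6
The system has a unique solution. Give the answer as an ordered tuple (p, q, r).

(6, 4, -3/2)

Form the augmented matrix and row-reduce:
  [ -3  6  -8  |   18 ]
  [ -2  3  12  |  -18 ]
  [  0  0   4  |   -6 ]
ρ1 := -1/3·ρ1
  [  1  -2  8/3  |   -6 ]
  [ -2   3   12  |  -18 ]
  [  0   0    4  |   -6 ]
ρ2 := ρ2 + 2·ρ1
  [ 1  -2   8/3  |   -6 ]
  [ 0  -1  52/3  |  -30 ]
  [ 0   0     4  |   -6 ]
ρ2 := -1·ρ2
  [ 1  -2    8/3  |  -6 ]
  [ 0   1  -52/3  |  30 ]
  [ 0   0      4  |  -6 ]
ρ3 := 1/4·ρ3
  [ 1  -2    8/3  |    -6 ]
  [ 0   1  -52/3  |    30 ]
  [ 0   0      1  |  -3/2 ]
ρ2 := ρ2 + 52/3·ρ3
  [ 1  -2  8/3  |    -6 ]
  [ 0   1    0  |     4 ]
  [ 0   0    1  |  -3/2 ]
ρ1 := ρ1 − 8/3·ρ3
  [ 1  -2  0  |    -2 ]
  [ 0   1  0  |     4 ]
  [ 0   0  1  |  -3/2 ]
ρ1 := ρ1 + 2·ρ2
  [ 1  0  0  |     6 ]
  [ 0  1  0  |     4 ]
  [ 0  0  1  |  -3/2 ]
Reading off the last column: p = 6, q = 4, r = -3/2.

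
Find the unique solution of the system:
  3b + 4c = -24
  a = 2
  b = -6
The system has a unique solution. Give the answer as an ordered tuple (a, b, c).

Form the augmented matrix and row-reduce:
  [ 0  3  4  |  -24 ]
  [ 1  0  0  |    2 ]
  [ 0  1  0  |   -6 ]
Swap R1 and R2.
  [ 1  0  0  |    2 ]
  [ 0  3  4  |  -24 ]
  [ 0  1  0  |   -6 ]
Multiply R2 by 1/3.
  [ 1  0    0  |   2 ]
  [ 0  1  4/3  |  -8 ]
  [ 0  1    0  |  -6 ]
Subtract R2 from R3.
  [ 1  0     0  |   2 ]
  [ 0  1   4/3  |  -8 ]
  [ 0  0  -4/3  |   2 ]
Multiply R3 by -3/4.
  [ 1  0    0  |     2 ]
  [ 0  1  4/3  |    -8 ]
  [ 0  0    1  |  -3/2 ]
Subtract 4/3 times R3 from R2.
  [ 1  0  0  |     2 ]
  [ 0  1  0  |    -6 ]
  [ 0  0  1  |  -3/2 ]
Reading off the last column: a = 2, b = -6, c = -3/2.

(2, -6, -3/2)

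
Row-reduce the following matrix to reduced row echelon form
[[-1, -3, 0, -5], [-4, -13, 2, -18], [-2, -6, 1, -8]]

[[1, 0, 0, -1], [0, 1, 0, 2], [0, 0, 1, 2]]

r1 → -1·r1
  [  1    3  0    5 ]
  [ -4  -13  2  -18 ]
  [ -2   -6  1   -8 ]
r2 → r2 + 4·r1
  [  1   3  0   5 ]
  [  0  -1  2   2 ]
  [ -2  -6  1  -8 ]
r3 → r3 + 2·r1
  [ 1   3  0  5 ]
  [ 0  -1  2  2 ]
  [ 0   0  1  2 ]
r2 → -1·r2
  [ 1  3   0   5 ]
  [ 0  1  -2  -2 ]
  [ 0  0   1   2 ]
r2 → r2 + 2·r3
  [ 1  3  0  5 ]
  [ 0  1  0  2 ]
  [ 0  0  1  2 ]
r1 → r1 − 3·r2
  [ 1  0  0  -1 ]
  [ 0  1  0   2 ]
  [ 0  0  1   2 ]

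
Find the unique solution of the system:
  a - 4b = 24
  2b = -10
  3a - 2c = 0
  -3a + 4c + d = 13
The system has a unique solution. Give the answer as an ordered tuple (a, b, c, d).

Form the augmented matrix and row-reduce:
  [  1  -4   0  0  |   24 ]
  [  0   2   0  0  |  -10 ]
  [  3   0  -2  0  |    0 ]
  [ -3   0   4  1  |   13 ]
r3 -> r3 − 3·r1
r4 -> r4 + 3·r1
r2 -> 1/2·r2
r3 -> r3 − 12·r2
r4 -> r4 + 12·r2
r3 -> -1/2·r3
r4 -> r4 − 4·r3
r1 -> r1 + 4·r2
Reading off the last column: a = 4, b = -5, c = 6, d = 1.

(4, -5, 6, 1)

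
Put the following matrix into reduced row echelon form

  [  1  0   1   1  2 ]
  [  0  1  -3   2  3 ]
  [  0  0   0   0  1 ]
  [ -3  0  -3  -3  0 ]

[[1, 0, 1, 1, 0], [0, 1, -3, 2, 0], [0, 0, 0, 0, 1], [0, 0, 0, 0, 0]]

R4 ← R4 + 3·R1
  [ 1  0   1  1  2 ]
  [ 0  1  -3  2  3 ]
  [ 0  0   0  0  1 ]
  [ 0  0   0  0  6 ]
R4 ← R4 − 6·R3
  [ 1  0   1  1  2 ]
  [ 0  1  -3  2  3 ]
  [ 0  0   0  0  1 ]
  [ 0  0   0  0  0 ]
R2 ← R2 − 3·R3
  [ 1  0   1  1  2 ]
  [ 0  1  -3  2  0 ]
  [ 0  0   0  0  1 ]
  [ 0  0   0  0  0 ]
R1 ← R1 − 2·R3
  [ 1  0   1  1  0 ]
  [ 0  1  -3  2  0 ]
  [ 0  0   0  0  1 ]
  [ 0  0   0  0  0 ]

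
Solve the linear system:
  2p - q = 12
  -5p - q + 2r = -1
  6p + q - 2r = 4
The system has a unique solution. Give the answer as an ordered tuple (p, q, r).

Form the augmented matrix and row-reduce:
  [  2  -1   0  |  12 ]
  [ -5  -1   2  |  -1 ]
  [  6   1  -2  |   4 ]
ρ1 := 1/2·ρ1
  [  1  -1/2   0  |   6 ]
  [ -5    -1   2  |  -1 ]
  [  6     1  -2  |   4 ]
ρ2 := ρ2 + 5·ρ1
  [ 1  -1/2   0  |   6 ]
  [ 0  -7/2   2  |  29 ]
  [ 6     1  -2  |   4 ]
ρ3 := ρ3 − 6·ρ1
  [ 1  -1/2   0  |    6 ]
  [ 0  -7/2   2  |   29 ]
  [ 0     4  -2  |  -32 ]
ρ2 := -2/7·ρ2
  [ 1  -1/2     0  |      6 ]
  [ 0     1  -4/7  |  -58/7 ]
  [ 0     4    -2  |    -32 ]
ρ3 := ρ3 − 4·ρ2
  [ 1  -1/2     0  |      6 ]
  [ 0     1  -4/7  |  -58/7 ]
  [ 0     0   2/7  |    8/7 ]
ρ3 := 7/2·ρ3
  [ 1  -1/2     0  |      6 ]
  [ 0     1  -4/7  |  -58/7 ]
  [ 0     0     1  |      4 ]
ρ2 := ρ2 + 4/7·ρ3
  [ 1  -1/2  0  |   6 ]
  [ 0     1  0  |  -6 ]
  [ 0     0  1  |   4 ]
ρ1 := ρ1 + 1/2·ρ2
  [ 1  0  0  |   3 ]
  [ 0  1  0  |  -6 ]
  [ 0  0  1  |   4 ]
Reading off the last column: p = 3, q = -6, r = 4.

(3, -6, 4)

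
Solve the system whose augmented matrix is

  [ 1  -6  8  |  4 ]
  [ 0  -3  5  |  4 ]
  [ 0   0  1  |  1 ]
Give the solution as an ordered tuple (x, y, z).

(-2, 1/3, 1)

R2 ← -1/3·R2
  [ 1  -6     8  |     4 ]
  [ 0   1  -5/3  |  -4/3 ]
  [ 0   0     1  |     1 ]
R2 ← R2 + 5/3·R3
  [ 1  -6  8  |    4 ]
  [ 0   1  0  |  1/3 ]
  [ 0   0  1  |    1 ]
R1 ← R1 − 8·R3
  [ 1  -6  0  |   -4 ]
  [ 0   1  0  |  1/3 ]
  [ 0   0  1  |    1 ]
R1 ← R1 + 6·R2
  [ 1  0  0  |   -2 ]
  [ 0  1  0  |  1/3 ]
  [ 0  0  1  |    1 ]
Reading off the last column: x = -2, y = 1/3, z = 1.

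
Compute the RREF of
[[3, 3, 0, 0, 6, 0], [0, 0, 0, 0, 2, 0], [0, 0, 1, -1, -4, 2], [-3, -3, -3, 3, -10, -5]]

Multiply r1 by 1/3.
  [  1   1   0   0    2   0 ]
  [  0   0   0   0    2   0 ]
  [  0   0   1  -1   -4   2 ]
  [ -3  -3  -3   3  -10  -5 ]
Add 3 times r1 to r4.
  [ 1  1   0   0   2   0 ]
  [ 0  0   0   0   2   0 ]
  [ 0  0   1  -1  -4   2 ]
  [ 0  0  -3   3  -4  -5 ]
Swap r2 and r3.
  [ 1  1   0   0   2   0 ]
  [ 0  0   1  -1  -4   2 ]
  [ 0  0   0   0   2   0 ]
  [ 0  0  -3   3  -4  -5 ]
Add 3 times r2 to r4.
  [ 1  1  0   0    2  0 ]
  [ 0  0  1  -1   -4  2 ]
  [ 0  0  0   0    2  0 ]
  [ 0  0  0   0  -16  1 ]
Multiply r3 by 1/2.
  [ 1  1  0   0    2  0 ]
  [ 0  0  1  -1   -4  2 ]
  [ 0  0  0   0    1  0 ]
  [ 0  0  0   0  -16  1 ]
Add 16 times r3 to r4.
  [ 1  1  0   0   2  0 ]
  [ 0  0  1  -1  -4  2 ]
  [ 0  0  0   0   1  0 ]
  [ 0  0  0   0   0  1 ]
Subtract 2 times r4 from r2.
  [ 1  1  0   0   2  0 ]
  [ 0  0  1  -1  -4  0 ]
  [ 0  0  0   0   1  0 ]
  [ 0  0  0   0   0  1 ]
Add 4 times r3 to r2.
  [ 1  1  0   0  2  0 ]
  [ 0  0  1  -1  0  0 ]
  [ 0  0  0   0  1  0 ]
  [ 0  0  0   0  0  1 ]
Subtract 2 times r3 from r1.
  [ 1  1  0   0  0  0 ]
  [ 0  0  1  -1  0  0 ]
  [ 0  0  0   0  1  0 ]
  [ 0  0  0   0  0  1 ]

[[1, 1, 0, 0, 0, 0], [0, 0, 1, -1, 0, 0], [0, 0, 0, 0, 1, 0], [0, 0, 0, 0, 0, 1]]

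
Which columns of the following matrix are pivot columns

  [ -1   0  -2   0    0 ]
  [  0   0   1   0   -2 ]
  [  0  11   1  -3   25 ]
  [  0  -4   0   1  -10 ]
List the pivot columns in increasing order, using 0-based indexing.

0, 1, 2, 3

r1 := -1·r1
  [ 1   0  2   0    0 ]
  [ 0   0  1   0   -2 ]
  [ 0  11  1  -3   25 ]
  [ 0  -4  0   1  -10 ]
r2 <-> r3
  [ 1   0  2   0    0 ]
  [ 0  11  1  -3   25 ]
  [ 0   0  1   0   -2 ]
  [ 0  -4  0   1  -10 ]
r2 := 1/11·r2
  [ 1   0     2      0      0 ]
  [ 0   1  1/11  -3/11  25/11 ]
  [ 0   0     1      0     -2 ]
  [ 0  -4     0      1    -10 ]
r4 := r4 + 4·r2
  [ 1  0     2      0       0 ]
  [ 0  1  1/11  -3/11   25/11 ]
  [ 0  0     1      0      -2 ]
  [ 0  0  4/11  -1/11  -10/11 ]
r4 := r4 − 4/11·r3
  [ 1  0     2      0      0 ]
  [ 0  1  1/11  -3/11  25/11 ]
  [ 0  0     1      0     -2 ]
  [ 0  0     0  -1/11  -2/11 ]
r4 := -11·r4
  [ 1  0     2      0      0 ]
  [ 0  1  1/11  -3/11  25/11 ]
  [ 0  0     1      0     -2 ]
  [ 0  0     0      1      2 ]
r2 := r2 + 3/11·r4
  [ 1  0     2  0      0 ]
  [ 0  1  1/11  0  31/11 ]
  [ 0  0     1  0     -2 ]
  [ 0  0     0  1      2 ]
r2 := r2 − 1/11·r3
  [ 1  0  2  0   0 ]
  [ 0  1  0  0   3 ]
  [ 0  0  1  0  -2 ]
  [ 0  0  0  1   2 ]
r1 := r1 − 2·r3
  [ 1  0  0  0   4 ]
  [ 0  1  0  0   3 ]
  [ 0  0  1  0  -2 ]
  [ 0  0  0  1   2 ]
Pivot columns are the columns containing a leading 1.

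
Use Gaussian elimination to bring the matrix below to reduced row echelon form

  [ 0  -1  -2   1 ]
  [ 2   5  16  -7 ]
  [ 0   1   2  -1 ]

[[1, 0, 3, -1], [0, 1, 2, -1], [0, 0, 0, 0]]

R1 ↔ R2
  [ 2   5  16  -7 ]
  [ 0  -1  -2   1 ]
  [ 0   1   2  -1 ]
R1 → 1/2·R1
  [ 1  5/2   8  -7/2 ]
  [ 0   -1  -2     1 ]
  [ 0    1   2    -1 ]
R2 → -1·R2
  [ 1  5/2  8  -7/2 ]
  [ 0    1  2    -1 ]
  [ 0    1  2    -1 ]
R3 → R3 − R2
  [ 1  5/2  8  -7/2 ]
  [ 0    1  2    -1 ]
  [ 0    0  0     0 ]
R1 → R1 − 5/2·R2
  [ 1  0  3  -1 ]
  [ 0  1  2  -1 ]
  [ 0  0  0   0 ]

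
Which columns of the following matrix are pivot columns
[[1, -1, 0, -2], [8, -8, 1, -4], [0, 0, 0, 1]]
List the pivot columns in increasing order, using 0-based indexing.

0, 2, 3

Subtract 8 times R1 from R2.
  [ 1  -1  0  -2 ]
  [ 0   0  1  12 ]
  [ 0   0  0   1 ]
Subtract 12 times R3 from R2.
  [ 1  -1  0  -2 ]
  [ 0   0  1   0 ]
  [ 0   0  0   1 ]
Add 2 times R3 to R1.
  [ 1  -1  0  0 ]
  [ 0   0  1  0 ]
  [ 0   0  0  1 ]
Pivot columns are the columns containing a leading 1.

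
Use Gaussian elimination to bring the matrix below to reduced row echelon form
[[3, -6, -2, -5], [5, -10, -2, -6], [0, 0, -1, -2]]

[[1, -2, 0, 0], [0, 0, 1, 0], [0, 0, 0, 1]]

Multiply ρ1 by 1/3.
  [ 1   -2  -2/3  -5/3 ]
  [ 5  -10    -2    -6 ]
  [ 0    0    -1    -2 ]
Subtract 5 times ρ1 from ρ2.
  [ 1  -2  -2/3  -5/3 ]
  [ 0   0   4/3   7/3 ]
  [ 0   0    -1    -2 ]
Multiply ρ2 by 3/4.
  [ 1  -2  -2/3  -5/3 ]
  [ 0   0     1   7/4 ]
  [ 0   0    -1    -2 ]
Add ρ2 to ρ3.
  [ 1  -2  -2/3  -5/3 ]
  [ 0   0     1   7/4 ]
  [ 0   0     0  -1/4 ]
Multiply ρ3 by -4.
  [ 1  -2  -2/3  -5/3 ]
  [ 0   0     1   7/4 ]
  [ 0   0     0     1 ]
Subtract 7/4 times ρ3 from ρ2.
  [ 1  -2  -2/3  -5/3 ]
  [ 0   0     1     0 ]
  [ 0   0     0     1 ]
Add 5/3 times ρ3 to ρ1.
  [ 1  -2  -2/3  0 ]
  [ 0   0     1  0 ]
  [ 0   0     0  1 ]
Add 2/3 times ρ2 to ρ1.
  [ 1  -2  0  0 ]
  [ 0   0  1  0 ]
  [ 0   0  0  1 ]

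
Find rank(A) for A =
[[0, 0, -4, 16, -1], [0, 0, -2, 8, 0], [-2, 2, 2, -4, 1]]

ρ1 <-> ρ3
  [ -2  2   2  -4   1 ]
  [  0  0  -2   8   0 ]
  [  0  0  -4  16  -1 ]
ρ1 → -1/2·ρ1
  [ 1  -1  -1   2  -1/2 ]
  [ 0   0  -2   8     0 ]
  [ 0   0  -4  16    -1 ]
ρ2 → -1/2·ρ2
  [ 1  -1  -1   2  -1/2 ]
  [ 0   0   1  -4     0 ]
  [ 0   0  -4  16    -1 ]
ρ3 → ρ3 + 4·ρ2
  [ 1  -1  -1   2  -1/2 ]
  [ 0   0   1  -4     0 ]
  [ 0   0   0   0    -1 ]
ρ3 → -1·ρ3
  [ 1  -1  -1   2  -1/2 ]
  [ 0   0   1  -4     0 ]
  [ 0   0   0   0     1 ]
ρ1 → ρ1 + 1/2·ρ3
  [ 1  -1  -1   2  0 ]
  [ 0   0   1  -4  0 ]
  [ 0   0   0   0  1 ]
ρ1 → ρ1 + ρ2
  [ 1  -1  0  -2  0 ]
  [ 0   0  1  -4  0 ]
  [ 0   0  0   0  1 ]
The reduced form has 3 nonzero rows.

rank = 3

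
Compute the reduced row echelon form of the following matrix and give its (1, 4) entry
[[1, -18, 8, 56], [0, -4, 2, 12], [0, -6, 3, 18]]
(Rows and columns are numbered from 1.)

2

R2 → -1/4·R2
  [ 1  -18     8  56 ]
  [ 0    1  -1/2  -3 ]
  [ 0   -6     3  18 ]
R3 → R3 + 6·R2
  [ 1  -18     8  56 ]
  [ 0    1  -1/2  -3 ]
  [ 0    0     0   0 ]
R1 → R1 + 18·R2
  [ 1  0    -1   2 ]
  [ 0  1  -1/2  -3 ]
  [ 0  0     0   0 ]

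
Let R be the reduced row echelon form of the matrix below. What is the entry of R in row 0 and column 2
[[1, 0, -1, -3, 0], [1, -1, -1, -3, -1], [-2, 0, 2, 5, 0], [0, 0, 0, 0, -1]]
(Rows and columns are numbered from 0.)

-1

ρ2 ← ρ2 − ρ1
  [  1   0  -1  -3   0 ]
  [  0  -1   0   0  -1 ]
  [ -2   0   2   5   0 ]
  [  0   0   0   0  -1 ]
ρ3 ← ρ3 + 2·ρ1
  [ 1   0  -1  -3   0 ]
  [ 0  -1   0   0  -1 ]
  [ 0   0   0  -1   0 ]
  [ 0   0   0   0  -1 ]
ρ2 ← -1·ρ2
  [ 1  0  -1  -3   0 ]
  [ 0  1   0   0   1 ]
  [ 0  0   0  -1   0 ]
  [ 0  0   0   0  -1 ]
ρ3 ← -1·ρ3
  [ 1  0  -1  -3   0 ]
  [ 0  1   0   0   1 ]
  [ 0  0   0   1   0 ]
  [ 0  0   0   0  -1 ]
ρ4 ← -1·ρ4
  [ 1  0  -1  -3  0 ]
  [ 0  1   0   0  1 ]
  [ 0  0   0   1  0 ]
  [ 0  0   0   0  1 ]
ρ2 ← ρ2 − ρ4
  [ 1  0  -1  -3  0 ]
  [ 0  1   0   0  0 ]
  [ 0  0   0   1  0 ]
  [ 0  0   0   0  1 ]
ρ1 ← ρ1 + 3·ρ3
  [ 1  0  -1  0  0 ]
  [ 0  1   0  0  0 ]
  [ 0  0   0  1  0 ]
  [ 0  0   0  0  1 ]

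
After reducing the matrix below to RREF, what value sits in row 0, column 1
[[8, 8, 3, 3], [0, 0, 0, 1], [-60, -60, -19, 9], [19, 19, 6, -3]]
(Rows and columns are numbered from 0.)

ρ1 -> 1/8·ρ1
ρ3 -> ρ3 + 60·ρ1
ρ4 -> ρ4 − 19·ρ1
ρ2 ↔ ρ3
ρ2 -> 2/7·ρ2
ρ4 -> ρ4 + 9/8·ρ2
ρ2 -> ρ2 − 9·ρ3
ρ1 -> ρ1 − 3/8·ρ3
ρ1 -> ρ1 − 3/8·ρ2

1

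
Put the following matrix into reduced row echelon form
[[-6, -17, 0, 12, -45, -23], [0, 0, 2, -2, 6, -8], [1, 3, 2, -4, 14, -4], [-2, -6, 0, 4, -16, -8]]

[[1, 0, 0, -2, -1, 1], [0, 1, 0, 0, 3, 1], [0, 0, 1, -1, 3, -4], [0, 0, 0, 0, 0, 0]]

r1 := -1/6·r1
  [  1  17/6  0  -2  15/2  23/6 ]
  [  0     0  2  -2     6    -8 ]
  [  1     3  2  -4    14    -4 ]
  [ -2    -6  0   4   -16    -8 ]
r3 := r3 − r1
  [  1  17/6  0  -2  15/2   23/6 ]
  [  0     0  2  -2     6     -8 ]
  [  0   1/6  2  -2  13/2  -47/6 ]
  [ -2    -6  0   4   -16     -8 ]
r4 := r4 + 2·r1
  [ 1  17/6  0  -2  15/2   23/6 ]
  [ 0     0  2  -2     6     -8 ]
  [ 0   1/6  2  -2  13/2  -47/6 ]
  [ 0  -1/3  0   0    -1   -1/3 ]
r2 <=> r3
  [ 1  17/6  0  -2  15/2   23/6 ]
  [ 0   1/6  2  -2  13/2  -47/6 ]
  [ 0     0  2  -2     6     -8 ]
  [ 0  -1/3  0   0    -1   -1/3 ]
r2 := 6·r2
  [ 1  17/6   0   -2  15/2  23/6 ]
  [ 0     1  12  -12    39   -47 ]
  [ 0     0   2   -2     6    -8 ]
  [ 0  -1/3   0    0    -1  -1/3 ]
r4 := r4 + 1/3·r2
  [ 1  17/6   0   -2  15/2  23/6 ]
  [ 0     1  12  -12    39   -47 ]
  [ 0     0   2   -2     6    -8 ]
  [ 0     0   4   -4    12   -16 ]
r3 := 1/2·r3
  [ 1  17/6   0   -2  15/2  23/6 ]
  [ 0     1  12  -12    39   -47 ]
  [ 0     0   1   -1     3    -4 ]
  [ 0     0   4   -4    12   -16 ]
r4 := r4 − 4·r3
  [ 1  17/6   0   -2  15/2  23/6 ]
  [ 0     1  12  -12    39   -47 ]
  [ 0     0   1   -1     3    -4 ]
  [ 0     0   0    0     0     0 ]
r2 := r2 − 12·r3
  [ 1  17/6  0  -2  15/2  23/6 ]
  [ 0     1  0   0     3     1 ]
  [ 0     0  1  -1     3    -4 ]
  [ 0     0  0   0     0     0 ]
r1 := r1 − 17/6·r2
  [ 1  0  0  -2  -1   1 ]
  [ 0  1  0   0   3   1 ]
  [ 0  0  1  -1   3  -4 ]
  [ 0  0  0   0   0   0 ]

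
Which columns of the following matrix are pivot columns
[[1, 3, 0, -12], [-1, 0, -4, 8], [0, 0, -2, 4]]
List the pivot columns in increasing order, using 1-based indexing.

1, 2, 3

r2 -> r2 + r1
r2 -> 1/3·r2
r3 -> -1/2·r3
r2 -> r2 + 4/3·r3
r1 -> r1 − 3·r2
Pivot columns are the columns containing a leading 1.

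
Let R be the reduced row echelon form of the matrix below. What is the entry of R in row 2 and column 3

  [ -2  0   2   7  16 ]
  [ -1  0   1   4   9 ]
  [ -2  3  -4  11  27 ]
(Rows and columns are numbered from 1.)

R1 -> -1/2·R1
  [  1  0  -1  -7/2  -8 ]
  [ -1  0   1     4   9 ]
  [ -2  3  -4    11  27 ]
R2 -> R2 + R1
  [  1  0  -1  -7/2  -8 ]
  [  0  0   0   1/2   1 ]
  [ -2  3  -4    11  27 ]
R3 -> R3 + 2·R1
  [ 1  0  -1  -7/2  -8 ]
  [ 0  0   0   1/2   1 ]
  [ 0  3  -6     4  11 ]
R2 <=> R3
  [ 1  0  -1  -7/2  -8 ]
  [ 0  3  -6     4  11 ]
  [ 0  0   0   1/2   1 ]
R2 -> 1/3·R2
  [ 1  0  -1  -7/2    -8 ]
  [ 0  1  -2   4/3  11/3 ]
  [ 0  0   0   1/2     1 ]
R3 -> 2·R3
  [ 1  0  -1  -7/2    -8 ]
  [ 0  1  -2   4/3  11/3 ]
  [ 0  0   0     1     2 ]
R2 -> R2 − 4/3·R3
  [ 1  0  -1  -7/2  -8 ]
  [ 0  1  -2     0   1 ]
  [ 0  0   0     1   2 ]
R1 -> R1 + 7/2·R3
  [ 1  0  -1  0  -1 ]
  [ 0  1  -2  0   1 ]
  [ 0  0   0  1   2 ]

-2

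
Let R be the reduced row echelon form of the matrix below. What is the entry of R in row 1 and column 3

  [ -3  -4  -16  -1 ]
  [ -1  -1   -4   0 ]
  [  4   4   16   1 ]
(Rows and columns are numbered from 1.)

0

r1 := -1/3·r1
  [  1  4/3  16/3  1/3 ]
  [ -1   -1    -4    0 ]
  [  4    4    16    1 ]
r2 := r2 + r1
  [ 1  4/3  16/3  1/3 ]
  [ 0  1/3   4/3  1/3 ]
  [ 4    4    16    1 ]
r3 := r3 − 4·r1
  [ 1   4/3   16/3   1/3 ]
  [ 0   1/3    4/3   1/3 ]
  [ 0  -4/3  -16/3  -1/3 ]
r2 := 3·r2
  [ 1   4/3   16/3   1/3 ]
  [ 0     1      4     1 ]
  [ 0  -4/3  -16/3  -1/3 ]
r3 := r3 + 4/3·r2
  [ 1  4/3  16/3  1/3 ]
  [ 0    1     4    1 ]
  [ 0    0     0    1 ]
r2 := r2 − r3
  [ 1  4/3  16/3  1/3 ]
  [ 0    1     4    0 ]
  [ 0    0     0    1 ]
r1 := r1 − 1/3·r3
  [ 1  4/3  16/3  0 ]
  [ 0    1     4  0 ]
  [ 0    0     0  1 ]
r1 := r1 − 4/3·r2
  [ 1  0  0  0 ]
  [ 0  1  4  0 ]
  [ 0  0  0  1 ]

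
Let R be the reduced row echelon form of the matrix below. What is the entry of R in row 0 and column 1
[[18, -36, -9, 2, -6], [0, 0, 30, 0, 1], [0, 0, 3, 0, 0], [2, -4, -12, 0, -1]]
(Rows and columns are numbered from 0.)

R1 -> 1/18·R1
  [ 1  -2  -1/2  1/9  -1/3 ]
  [ 0   0    30    0     1 ]
  [ 0   0     3    0     0 ]
  [ 2  -4   -12    0    -1 ]
R4 -> R4 − 2·R1
  [ 1  -2  -1/2   1/9  -1/3 ]
  [ 0   0    30     0     1 ]
  [ 0   0     3     0     0 ]
  [ 0   0   -11  -2/9  -1/3 ]
R2 -> 1/30·R2
  [ 1  -2  -1/2   1/9  -1/3 ]
  [ 0   0     1     0  1/30 ]
  [ 0   0     3     0     0 ]
  [ 0   0   -11  -2/9  -1/3 ]
R3 -> R3 − 3·R2
  [ 1  -2  -1/2   1/9   -1/3 ]
  [ 0   0     1     0   1/30 ]
  [ 0   0     0     0  -1/10 ]
  [ 0   0   -11  -2/9   -1/3 ]
R4 -> R4 + 11·R2
  [ 1  -2  -1/2   1/9   -1/3 ]
  [ 0   0     1     0   1/30 ]
  [ 0   0     0     0  -1/10 ]
  [ 0   0     0  -2/9   1/30 ]
R3 <-> R4
  [ 1  -2  -1/2   1/9   -1/3 ]
  [ 0   0     1     0   1/30 ]
  [ 0   0     0  -2/9   1/30 ]
  [ 0   0     0     0  -1/10 ]
R3 -> -9/2·R3
  [ 1  -2  -1/2  1/9   -1/3 ]
  [ 0   0     1    0   1/30 ]
  [ 0   0     0    1  -3/20 ]
  [ 0   0     0    0  -1/10 ]
R4 -> -10·R4
  [ 1  -2  -1/2  1/9   -1/3 ]
  [ 0   0     1    0   1/30 ]
  [ 0   0     0    1  -3/20 ]
  [ 0   0     0    0      1 ]
R3 -> R3 + 3/20·R4
  [ 1  -2  -1/2  1/9  -1/3 ]
  [ 0   0     1    0  1/30 ]
  [ 0   0     0    1     0 ]
  [ 0   0     0    0     1 ]
R2 -> R2 − 1/30·R4
  [ 1  -2  -1/2  1/9  -1/3 ]
  [ 0   0     1    0     0 ]
  [ 0   0     0    1     0 ]
  [ 0   0     0    0     1 ]
R1 -> R1 + 1/3·R4
  [ 1  -2  -1/2  1/9  0 ]
  [ 0   0     1    0  0 ]
  [ 0   0     0    1  0 ]
  [ 0   0     0    0  1 ]
R1 -> R1 − 1/9·R3
  [ 1  -2  -1/2  0  0 ]
  [ 0   0     1  0  0 ]
  [ 0   0     0  1  0 ]
  [ 0   0     0  0  1 ]
R1 -> R1 + 1/2·R2
  [ 1  -2  0  0  0 ]
  [ 0   0  1  0  0 ]
  [ 0   0  0  1  0 ]
  [ 0   0  0  0  1 ]

-2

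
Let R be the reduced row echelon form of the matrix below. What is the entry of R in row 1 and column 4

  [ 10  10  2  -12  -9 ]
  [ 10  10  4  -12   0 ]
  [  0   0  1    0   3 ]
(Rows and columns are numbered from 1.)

ρ1 ← 1/10·ρ1
  [  1   1  1/5  -6/5  -9/10 ]
  [ 10  10    4   -12      0 ]
  [  0   0    1     0      3 ]
ρ2 ← ρ2 − 10·ρ1
  [ 1  1  1/5  -6/5  -9/10 ]
  [ 0  0    2     0      9 ]
  [ 0  0    1     0      3 ]
ρ2 ← 1/2·ρ2
  [ 1  1  1/5  -6/5  -9/10 ]
  [ 0  0    1     0    9/2 ]
  [ 0  0    1     0      3 ]
ρ3 ← ρ3 − ρ2
  [ 1  1  1/5  -6/5  -9/10 ]
  [ 0  0    1     0    9/2 ]
  [ 0  0    0     0   -3/2 ]
ρ3 ← -2/3·ρ3
  [ 1  1  1/5  -6/5  -9/10 ]
  [ 0  0    1     0    9/2 ]
  [ 0  0    0     0      1 ]
ρ2 ← ρ2 − 9/2·ρ3
  [ 1  1  1/5  -6/5  -9/10 ]
  [ 0  0    1     0      0 ]
  [ 0  0    0     0      1 ]
ρ1 ← ρ1 + 9/10·ρ3
  [ 1  1  1/5  -6/5  0 ]
  [ 0  0    1     0  0 ]
  [ 0  0    0     0  1 ]
ρ1 ← ρ1 − 1/5·ρ2
  [ 1  1  0  -6/5  0 ]
  [ 0  0  1     0  0 ]
  [ 0  0  0     0  1 ]

-6/5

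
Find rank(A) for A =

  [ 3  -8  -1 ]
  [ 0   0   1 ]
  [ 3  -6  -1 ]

R1 := 1/3·R1
  [ 1  -8/3  -1/3 ]
  [ 0     0     1 ]
  [ 3    -6    -1 ]
R3 := R3 − 3·R1
  [ 1  -8/3  -1/3 ]
  [ 0     0     1 ]
  [ 0     2     0 ]
R2 ↔ R3
  [ 1  -8/3  -1/3 ]
  [ 0     2     0 ]
  [ 0     0     1 ]
R2 := 1/2·R2
  [ 1  -8/3  -1/3 ]
  [ 0     1     0 ]
  [ 0     0     1 ]
R1 := R1 + 1/3·R3
  [ 1  -8/3  0 ]
  [ 0     1  0 ]
  [ 0     0  1 ]
R1 := R1 + 8/3·R2
  [ 1  0  0 ]
  [ 0  1  0 ]
  [ 0  0  1 ]
The reduced form has 3 nonzero rows.

rank = 3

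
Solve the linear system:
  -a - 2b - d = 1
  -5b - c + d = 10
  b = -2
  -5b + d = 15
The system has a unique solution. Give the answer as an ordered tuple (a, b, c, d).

Form the augmented matrix and row-reduce:
  [ -1  -2   0  -1  |   1 ]
  [  0  -5  -1   1  |  10 ]
  [  0   1   0   0  |  -2 ]
  [  0  -5   0   1  |  15 ]
R1 -> -1·R1
  [ 1   2   0  1  |  -1 ]
  [ 0  -5  -1  1  |  10 ]
  [ 0   1   0  0  |  -2 ]
  [ 0  -5   0  1  |  15 ]
R2 -> -1/5·R2
  [ 1   2    0     1  |  -1 ]
  [ 0   1  1/5  -1/5  |  -2 ]
  [ 0   1    0     0  |  -2 ]
  [ 0  -5    0     1  |  15 ]
R3 -> R3 − R2
  [ 1   2     0     1  |  -1 ]
  [ 0   1   1/5  -1/5  |  -2 ]
  [ 0   0  -1/5   1/5  |   0 ]
  [ 0  -5     0     1  |  15 ]
R4 -> R4 + 5·R2
  [ 1  2     0     1  |  -1 ]
  [ 0  1   1/5  -1/5  |  -2 ]
  [ 0  0  -1/5   1/5  |   0 ]
  [ 0  0     1     0  |   5 ]
R3 -> -5·R3
  [ 1  2    0     1  |  -1 ]
  [ 0  1  1/5  -1/5  |  -2 ]
  [ 0  0    1    -1  |   0 ]
  [ 0  0    1     0  |   5 ]
R4 -> R4 − R3
  [ 1  2    0     1  |  -1 ]
  [ 0  1  1/5  -1/5  |  -2 ]
  [ 0  0    1    -1  |   0 ]
  [ 0  0    0     1  |   5 ]
R3 -> R3 + R4
  [ 1  2    0     1  |  -1 ]
  [ 0  1  1/5  -1/5  |  -2 ]
  [ 0  0    1     0  |   5 ]
  [ 0  0    0     1  |   5 ]
R2 -> R2 + 1/5·R4
  [ 1  2    0  1  |  -1 ]
  [ 0  1  1/5  0  |  -1 ]
  [ 0  0    1  0  |   5 ]
  [ 0  0    0  1  |   5 ]
R1 -> R1 − R4
  [ 1  2    0  0  |  -6 ]
  [ 0  1  1/5  0  |  -1 ]
  [ 0  0    1  0  |   5 ]
  [ 0  0    0  1  |   5 ]
R2 -> R2 − 1/5·R3
  [ 1  2  0  0  |  -6 ]
  [ 0  1  0  0  |  -2 ]
  [ 0  0  1  0  |   5 ]
  [ 0  0  0  1  |   5 ]
R1 -> R1 − 2·R2
  [ 1  0  0  0  |  -2 ]
  [ 0  1  0  0  |  -2 ]
  [ 0  0  1  0  |   5 ]
  [ 0  0  0  1  |   5 ]
Reading off the last column: a = -2, b = -2, c = 5, d = 5.

(-2, -2, 5, 5)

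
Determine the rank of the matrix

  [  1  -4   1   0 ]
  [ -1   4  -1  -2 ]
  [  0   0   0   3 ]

r2 := r2 + r1
  [ 1  -4  1   0 ]
  [ 0   0  0  -2 ]
  [ 0   0  0   3 ]
r2 := -1/2·r2
  [ 1  -4  1  0 ]
  [ 0   0  0  1 ]
  [ 0   0  0  3 ]
r3 := r3 − 3·r2
  [ 1  -4  1  0 ]
  [ 0   0  0  1 ]
  [ 0   0  0  0 ]
The reduced form has 2 nonzero rows.

rank = 2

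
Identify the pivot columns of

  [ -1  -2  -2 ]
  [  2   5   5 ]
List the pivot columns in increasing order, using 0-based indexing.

R1 → -1·R1
  [ 1  2  2 ]
  [ 2  5  5 ]
R2 → R2 − 2·R1
  [ 1  2  2 ]
  [ 0  1  1 ]
R1 → R1 − 2·R2
  [ 1  0  0 ]
  [ 0  1  1 ]
Pivot columns are the columns containing a leading 1.

0, 1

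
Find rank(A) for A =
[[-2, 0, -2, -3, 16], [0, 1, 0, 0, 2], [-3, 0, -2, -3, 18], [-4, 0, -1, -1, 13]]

Multiply R1 by -1/2.
  [  1  0   1  3/2  -8 ]
  [  0  1   0    0   2 ]
  [ -3  0  -2   -3  18 ]
  [ -4  0  -1   -1  13 ]
Add 3 times R1 to R3.
  [  1  0   1  3/2  -8 ]
  [  0  1   0    0   2 ]
  [  0  0   1  3/2  -6 ]
  [ -4  0  -1   -1  13 ]
Add 4 times R1 to R4.
  [ 1  0  1  3/2   -8 ]
  [ 0  1  0    0    2 ]
  [ 0  0  1  3/2   -6 ]
  [ 0  0  3    5  -19 ]
Subtract 3 times R3 from R4.
  [ 1  0  1  3/2  -8 ]
  [ 0  1  0    0   2 ]
  [ 0  0  1  3/2  -6 ]
  [ 0  0  0  1/2  -1 ]
Multiply R4 by 2.
  [ 1  0  1  3/2  -8 ]
  [ 0  1  0    0   2 ]
  [ 0  0  1  3/2  -6 ]
  [ 0  0  0    1  -2 ]
Subtract 3/2 times R4 from R3.
  [ 1  0  1  3/2  -8 ]
  [ 0  1  0    0   2 ]
  [ 0  0  1    0  -3 ]
  [ 0  0  0    1  -2 ]
Subtract 3/2 times R4 from R1.
  [ 1  0  1  0  -5 ]
  [ 0  1  0  0   2 ]
  [ 0  0  1  0  -3 ]
  [ 0  0  0  1  -2 ]
Subtract R3 from R1.
  [ 1  0  0  0  -2 ]
  [ 0  1  0  0   2 ]
  [ 0  0  1  0  -3 ]
  [ 0  0  0  1  -2 ]
The reduced form has 4 nonzero rows.

rank = 4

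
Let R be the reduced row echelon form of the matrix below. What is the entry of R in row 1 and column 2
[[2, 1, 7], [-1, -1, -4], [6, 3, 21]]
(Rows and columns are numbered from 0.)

ρ1 := 1/2·ρ1
  [  1  1/2  7/2 ]
  [ -1   -1   -4 ]
  [  6    3   21 ]
ρ2 := ρ2 + ρ1
  [ 1   1/2   7/2 ]
  [ 0  -1/2  -1/2 ]
  [ 6     3    21 ]
ρ3 := ρ3 − 6·ρ1
  [ 1   1/2   7/2 ]
  [ 0  -1/2  -1/2 ]
  [ 0     0     0 ]
ρ2 := -2·ρ2
  [ 1  1/2  7/2 ]
  [ 0    1    1 ]
  [ 0    0    0 ]
ρ1 := ρ1 − 1/2·ρ2
  [ 1  0  3 ]
  [ 0  1  1 ]
  [ 0  0  0 ]

1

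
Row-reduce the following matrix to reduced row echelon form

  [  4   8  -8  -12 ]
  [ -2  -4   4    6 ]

R1 -> 1/4·R1
  [  1   2  -2  -3 ]
  [ -2  -4   4   6 ]
R2 -> R2 + 2·R1
  [ 1  2  -2  -3 ]
  [ 0  0   0   0 ]

[[1, 2, -2, -3], [0, 0, 0, 0]]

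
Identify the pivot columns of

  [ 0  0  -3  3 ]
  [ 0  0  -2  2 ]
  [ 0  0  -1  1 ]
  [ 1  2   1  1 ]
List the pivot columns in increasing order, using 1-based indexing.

1, 3

r1 <=> r4
  [ 1  2   1  1 ]
  [ 0  0  -2  2 ]
  [ 0  0  -1  1 ]
  [ 0  0  -3  3 ]
r2 ← -1/2·r2
  [ 1  2   1   1 ]
  [ 0  0   1  -1 ]
  [ 0  0  -1   1 ]
  [ 0  0  -3   3 ]
r3 ← r3 + r2
  [ 1  2   1   1 ]
  [ 0  0   1  -1 ]
  [ 0  0   0   0 ]
  [ 0  0  -3   3 ]
r4 ← r4 + 3·r2
  [ 1  2  1   1 ]
  [ 0  0  1  -1 ]
  [ 0  0  0   0 ]
  [ 0  0  0   0 ]
r1 ← r1 − r2
  [ 1  2  0   2 ]
  [ 0  0  1  -1 ]
  [ 0  0  0   0 ]
  [ 0  0  0   0 ]
Pivot columns are the columns containing a leading 1.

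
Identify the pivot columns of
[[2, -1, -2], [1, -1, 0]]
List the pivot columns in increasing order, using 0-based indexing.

0, 1

R1 → 1/2·R1
  [ 1  -1/2  -1 ]
  [ 1    -1   0 ]
R2 → R2 − R1
  [ 1  -1/2  -1 ]
  [ 0  -1/2   1 ]
R2 → -2·R2
  [ 1  -1/2  -1 ]
  [ 0     1  -2 ]
R1 → R1 + 1/2·R2
  [ 1  0  -2 ]
  [ 0  1  -2 ]
Pivot columns are the columns containing a leading 1.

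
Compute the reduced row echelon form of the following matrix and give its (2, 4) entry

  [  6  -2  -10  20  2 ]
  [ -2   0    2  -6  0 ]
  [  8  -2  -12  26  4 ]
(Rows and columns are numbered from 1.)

ρ1 ← 1/6·ρ1
  [  1  -1/3  -5/3  10/3  1/3 ]
  [ -2     0     2    -6    0 ]
  [  8    -2   -12    26    4 ]
ρ2 ← ρ2 + 2·ρ1
  [ 1  -1/3  -5/3  10/3  1/3 ]
  [ 0  -2/3  -4/3   2/3  2/3 ]
  [ 8    -2   -12    26    4 ]
ρ3 ← ρ3 − 8·ρ1
  [ 1  -1/3  -5/3  10/3  1/3 ]
  [ 0  -2/3  -4/3   2/3  2/3 ]
  [ 0   2/3   4/3  -2/3  4/3 ]
ρ2 ← -3/2·ρ2
  [ 1  -1/3  -5/3  10/3  1/3 ]
  [ 0     1     2    -1   -1 ]
  [ 0   2/3   4/3  -2/3  4/3 ]
ρ3 ← ρ3 − 2/3·ρ2
  [ 1  -1/3  -5/3  10/3  1/3 ]
  [ 0     1     2    -1   -1 ]
  [ 0     0     0     0    2 ]
ρ3 ← 1/2·ρ3
  [ 1  -1/3  -5/3  10/3  1/3 ]
  [ 0     1     2    -1   -1 ]
  [ 0     0     0     0    1 ]
ρ2 ← ρ2 + ρ3
  [ 1  -1/3  -5/3  10/3  1/3 ]
  [ 0     1     2    -1    0 ]
  [ 0     0     0     0    1 ]
ρ1 ← ρ1 − 1/3·ρ3
  [ 1  -1/3  -5/3  10/3  0 ]
  [ 0     1     2    -1  0 ]
  [ 0     0     0     0  1 ]
ρ1 ← ρ1 + 1/3·ρ2
  [ 1  0  -1   3  0 ]
  [ 0  1   2  -1  0 ]
  [ 0  0   0   0  1 ]

-1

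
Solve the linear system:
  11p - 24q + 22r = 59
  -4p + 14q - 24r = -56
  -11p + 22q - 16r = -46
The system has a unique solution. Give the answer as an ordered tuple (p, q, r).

(-2, -2, 3/2)

Form the augmented matrix and row-reduce:
  [  11  -24   22  |   59 ]
  [  -4   14  -24  |  -56 ]
  [ -11   22  -16  |  -46 ]
R1 := 1/11·R1
  [   1  -24/11    2  |  59/11 ]
  [  -4      14  -24  |    -56 ]
  [ -11      22  -16  |    -46 ]
R2 := R2 + 4·R1
  [   1  -24/11    2  |    59/11 ]
  [   0   58/11  -16  |  -380/11 ]
  [ -11      22  -16  |      -46 ]
R3 := R3 + 11·R1
  [ 1  -24/11    2  |    59/11 ]
  [ 0   58/11  -16  |  -380/11 ]
  [ 0      -2    6  |       13 ]
R2 := 11/58·R2
  [ 1  -24/11       2  |    59/11 ]
  [ 0       1  -88/29  |  -190/29 ]
  [ 0      -2       6  |       13 ]
R3 := R3 + 2·R2
  [ 1  -24/11       2  |    59/11 ]
  [ 0       1  -88/29  |  -190/29 ]
  [ 0       0   -2/29  |    -3/29 ]
R3 := -29/2·R3
  [ 1  -24/11       2  |    59/11 ]
  [ 0       1  -88/29  |  -190/29 ]
  [ 0       0       1  |      3/2 ]
R2 := R2 + 88/29·R3
  [ 1  -24/11  2  |  59/11 ]
  [ 0       1  0  |     -2 ]
  [ 0       0  1  |    3/2 ]
R1 := R1 − 2·R3
  [ 1  -24/11  0  |  26/11 ]
  [ 0       1  0  |     -2 ]
  [ 0       0  1  |    3/2 ]
R1 := R1 + 24/11·R2
  [ 1  0  0  |   -2 ]
  [ 0  1  0  |   -2 ]
  [ 0  0  1  |  3/2 ]
Reading off the last column: p = -2, q = -2, r = 3/2.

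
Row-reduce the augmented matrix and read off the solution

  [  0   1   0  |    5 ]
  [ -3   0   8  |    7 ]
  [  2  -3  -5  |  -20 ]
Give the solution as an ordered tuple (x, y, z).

(-5, 5, -1)

ρ1 <=> ρ2
ρ1 → -1/3·ρ1
ρ3 → ρ3 − 2·ρ1
ρ3 → ρ3 + 3·ρ2
ρ3 → 3·ρ3
ρ1 → ρ1 + 8/3·ρ3
Reading off the last column: x = -5, y = 5, z = -1.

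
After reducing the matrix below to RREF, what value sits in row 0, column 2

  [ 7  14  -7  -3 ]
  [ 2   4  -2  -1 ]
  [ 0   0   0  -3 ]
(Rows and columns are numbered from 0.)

R1 ← 1/7·R1
  [ 1  2  -1  -3/7 ]
  [ 2  4  -2    -1 ]
  [ 0  0   0    -3 ]
R2 ← R2 − 2·R1
  [ 1  2  -1  -3/7 ]
  [ 0  0   0  -1/7 ]
  [ 0  0   0    -3 ]
R2 ← -7·R2
  [ 1  2  -1  -3/7 ]
  [ 0  0   0     1 ]
  [ 0  0   0    -3 ]
R3 ← R3 + 3·R2
  [ 1  2  -1  -3/7 ]
  [ 0  0   0     1 ]
  [ 0  0   0     0 ]
R1 ← R1 + 3/7·R2
  [ 1  2  -1  0 ]
  [ 0  0   0  1 ]
  [ 0  0   0  0 ]

-1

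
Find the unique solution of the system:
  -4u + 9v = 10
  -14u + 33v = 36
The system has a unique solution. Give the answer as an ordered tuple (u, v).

(-1, 2/3)

Form the augmented matrix and row-reduce:
  [  -4   9  |  10 ]
  [ -14  33  |  36 ]
R1 ← -1/4·R1
  [   1  -9/4  |  -5/2 ]
  [ -14    33  |    36 ]
R2 ← R2 + 14·R1
  [ 1  -9/4  |  -5/2 ]
  [ 0   3/2  |     1 ]
R2 ← 2/3·R2
  [ 1  -9/4  |  -5/2 ]
  [ 0     1  |   2/3 ]
R1 ← R1 + 9/4·R2
  [ 1  0  |   -1 ]
  [ 0  1  |  2/3 ]
Reading off the last column: u = -1, v = 2/3.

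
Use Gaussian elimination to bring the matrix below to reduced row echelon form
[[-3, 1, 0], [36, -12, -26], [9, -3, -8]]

[[1, -1/3, 0], [0, 0, 1], [0, 0, 0]]

R1 ← -1/3·R1
  [  1  -1/3    0 ]
  [ 36   -12  -26 ]
  [  9    -3   -8 ]
R2 ← R2 − 36·R1
  [ 1  -1/3    0 ]
  [ 0     0  -26 ]
  [ 9    -3   -8 ]
R3 ← R3 − 9·R1
  [ 1  -1/3    0 ]
  [ 0     0  -26 ]
  [ 0     0   -8 ]
R2 ← -1/26·R2
  [ 1  -1/3   0 ]
  [ 0     0   1 ]
  [ 0     0  -8 ]
R3 ← R3 + 8·R2
  [ 1  -1/3  0 ]
  [ 0     0  1 ]
  [ 0     0  0 ]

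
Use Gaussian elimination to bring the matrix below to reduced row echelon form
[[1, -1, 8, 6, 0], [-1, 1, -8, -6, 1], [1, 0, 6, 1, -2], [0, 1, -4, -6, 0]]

R2 := R2 + R1
R3 := R3 − R1
R2 ↔ R3
R4 := R4 − R2
R3 ↔ R4
R3 := -1/2·R3
R3 := R3 + R4
R2 := R2 + 2·R4
R2 := R2 + 2·R3
R1 := R1 − 8·R3
R1 := R1 + R2

[[1, 0, 0, -2, 0], [0, 1, 0, -4, 0], [0, 0, 1, 1/2, 0], [0, 0, 0, 0, 1]]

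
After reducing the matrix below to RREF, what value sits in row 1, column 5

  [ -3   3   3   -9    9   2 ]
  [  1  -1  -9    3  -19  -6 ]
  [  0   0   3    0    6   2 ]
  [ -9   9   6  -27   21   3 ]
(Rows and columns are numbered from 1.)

-1

R1 → -1/3·R1
  [  1  -1  -1    3   -3  -2/3 ]
  [  1  -1  -9    3  -19    -6 ]
  [  0   0   3    0    6     2 ]
  [ -9   9   6  -27   21     3 ]
R2 → R2 − R1
  [  1  -1  -1    3   -3   -2/3 ]
  [  0   0  -8    0  -16  -16/3 ]
  [  0   0   3    0    6      2 ]
  [ -9   9   6  -27   21      3 ]
R4 → R4 + 9·R1
  [ 1  -1  -1  3   -3   -2/3 ]
  [ 0   0  -8  0  -16  -16/3 ]
  [ 0   0   3  0    6      2 ]
  [ 0   0  -3  0   -6     -3 ]
R2 → -1/8·R2
  [ 1  -1  -1  3  -3  -2/3 ]
  [ 0   0   1  0   2   2/3 ]
  [ 0   0   3  0   6     2 ]
  [ 0   0  -3  0  -6    -3 ]
R3 → R3 − 3·R2
  [ 1  -1  -1  3  -3  -2/3 ]
  [ 0   0   1  0   2   2/3 ]
  [ 0   0   0  0   0     0 ]
  [ 0   0  -3  0  -6    -3 ]
R4 → R4 + 3·R2
  [ 1  -1  -1  3  -3  -2/3 ]
  [ 0   0   1  0   2   2/3 ]
  [ 0   0   0  0   0     0 ]
  [ 0   0   0  0   0    -1 ]
R3 <=> R4
  [ 1  -1  -1  3  -3  -2/3 ]
  [ 0   0   1  0   2   2/3 ]
  [ 0   0   0  0   0    -1 ]
  [ 0   0   0  0   0     0 ]
R3 → -1·R3
  [ 1  -1  -1  3  -3  -2/3 ]
  [ 0   0   1  0   2   2/3 ]
  [ 0   0   0  0   0     1 ]
  [ 0   0   0  0   0     0 ]
R2 → R2 − 2/3·R3
  [ 1  -1  -1  3  -3  -2/3 ]
  [ 0   0   1  0   2     0 ]
  [ 0   0   0  0   0     1 ]
  [ 0   0   0  0   0     0 ]
R1 → R1 + 2/3·R3
  [ 1  -1  -1  3  -3  0 ]
  [ 0   0   1  0   2  0 ]
  [ 0   0   0  0   0  1 ]
  [ 0   0   0  0   0  0 ]
R1 → R1 + R2
  [ 1  -1  0  3  -1  0 ]
  [ 0   0  1  0   2  0 ]
  [ 0   0  0  0   0  1 ]
  [ 0   0  0  0   0  0 ]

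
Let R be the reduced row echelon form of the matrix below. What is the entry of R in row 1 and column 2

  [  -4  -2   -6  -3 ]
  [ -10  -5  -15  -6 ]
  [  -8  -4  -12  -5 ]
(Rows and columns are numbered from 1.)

r1 ← -1/4·r1
  [   1  1/2  3/2  3/4 ]
  [ -10   -5  -15   -6 ]
  [  -8   -4  -12   -5 ]
r2 ← r2 + 10·r1
  [  1  1/2  3/2  3/4 ]
  [  0    0    0  3/2 ]
  [ -8   -4  -12   -5 ]
r3 ← r3 + 8·r1
  [ 1  1/2  3/2  3/4 ]
  [ 0    0    0  3/2 ]
  [ 0    0    0    1 ]
r2 ← 2/3·r2
  [ 1  1/2  3/2  3/4 ]
  [ 0    0    0    1 ]
  [ 0    0    0    1 ]
r3 ← r3 − r2
  [ 1  1/2  3/2  3/4 ]
  [ 0    0    0    1 ]
  [ 0    0    0    0 ]
r1 ← r1 − 3/4·r2
  [ 1  1/2  3/2  0 ]
  [ 0    0    0  1 ]
  [ 0    0    0  0 ]

1/2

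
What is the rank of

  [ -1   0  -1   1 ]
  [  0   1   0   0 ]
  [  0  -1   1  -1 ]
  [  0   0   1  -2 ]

rank = 4

R1 ← -1·R1
  [ 1   0  1  -1 ]
  [ 0   1  0   0 ]
  [ 0  -1  1  -1 ]
  [ 0   0  1  -2 ]
R3 ← R3 + R2
  [ 1  0  1  -1 ]
  [ 0  1  0   0 ]
  [ 0  0  1  -1 ]
  [ 0  0  1  -2 ]
R4 ← R4 − R3
  [ 1  0  1  -1 ]
  [ 0  1  0   0 ]
  [ 0  0  1  -1 ]
  [ 0  0  0  -1 ]
R4 ← -1·R4
  [ 1  0  1  -1 ]
  [ 0  1  0   0 ]
  [ 0  0  1  -1 ]
  [ 0  0  0   1 ]
R3 ← R3 + R4
  [ 1  0  1  -1 ]
  [ 0  1  0   0 ]
  [ 0  0  1   0 ]
  [ 0  0  0   1 ]
R1 ← R1 + R4
  [ 1  0  1  0 ]
  [ 0  1  0  0 ]
  [ 0  0  1  0 ]
  [ 0  0  0  1 ]
R1 ← R1 − R3
  [ 1  0  0  0 ]
  [ 0  1  0  0 ]
  [ 0  0  1  0 ]
  [ 0  0  0  1 ]
The reduced form has 4 nonzero rows.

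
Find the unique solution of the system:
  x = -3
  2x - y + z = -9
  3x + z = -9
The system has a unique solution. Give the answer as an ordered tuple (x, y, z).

Form the augmented matrix and row-reduce:
  [ 1   0  0  |  -3 ]
  [ 2  -1  1  |  -9 ]
  [ 3   0  1  |  -9 ]
Subtract 2 times R1 from R2.
  [ 1   0  0  |  -3 ]
  [ 0  -1  1  |  -3 ]
  [ 3   0  1  |  -9 ]
Subtract 3 times R1 from R3.
  [ 1   0  0  |  -3 ]
  [ 0  -1  1  |  -3 ]
  [ 0   0  1  |   0 ]
Multiply R2 by -1.
  [ 1  0   0  |  -3 ]
  [ 0  1  -1  |   3 ]
  [ 0  0   1  |   0 ]
Add R3 to R2.
  [ 1  0  0  |  -3 ]
  [ 0  1  0  |   3 ]
  [ 0  0  1  |   0 ]
Reading off the last column: x = -3, y = 3, z = 0.

(-3, 3, 0)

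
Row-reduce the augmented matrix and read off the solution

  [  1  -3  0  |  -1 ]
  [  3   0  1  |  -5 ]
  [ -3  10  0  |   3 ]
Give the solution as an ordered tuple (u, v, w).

(-1, 0, -2)

Subtract 3 times ρ1 from ρ2.
  [  1  -3  0  |  -1 ]
  [  0   9  1  |  -2 ]
  [ -3  10  0  |   3 ]
Add 3 times ρ1 to ρ3.
  [ 1  -3  0  |  -1 ]
  [ 0   9  1  |  -2 ]
  [ 0   1  0  |   0 ]
Multiply ρ2 by 1/9.
  [ 1  -3    0  |    -1 ]
  [ 0   1  1/9  |  -2/9 ]
  [ 0   1    0  |     0 ]
Subtract ρ2 from ρ3.
  [ 1  -3     0  |    -1 ]
  [ 0   1   1/9  |  -2/9 ]
  [ 0   0  -1/9  |   2/9 ]
Multiply ρ3 by -9.
  [ 1  -3    0  |    -1 ]
  [ 0   1  1/9  |  -2/9 ]
  [ 0   0    1  |    -2 ]
Subtract 1/9 times ρ3 from ρ2.
  [ 1  -3  0  |  -1 ]
  [ 0   1  0  |   0 ]
  [ 0   0  1  |  -2 ]
Add 3 times ρ2 to ρ1.
  [ 1  0  0  |  -1 ]
  [ 0  1  0  |   0 ]
  [ 0  0  1  |  -2 ]
Reading off the last column: u = -1, v = 0, w = -2.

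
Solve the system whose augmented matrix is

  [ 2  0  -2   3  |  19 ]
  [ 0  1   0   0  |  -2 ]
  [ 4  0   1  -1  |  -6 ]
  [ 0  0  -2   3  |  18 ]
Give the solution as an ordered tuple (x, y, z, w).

(1/2, -2, -6, 2)

r1 := 1/2·r1
  [ 1  0  -1  3/2  |  19/2 ]
  [ 0  1   0    0  |    -2 ]
  [ 4  0   1   -1  |    -6 ]
  [ 0  0  -2    3  |    18 ]
r3 := r3 − 4·r1
  [ 1  0  -1  3/2  |  19/2 ]
  [ 0  1   0    0  |    -2 ]
  [ 0  0   5   -7  |   -44 ]
  [ 0  0  -2    3  |    18 ]
r3 := 1/5·r3
  [ 1  0  -1   3/2  |   19/2 ]
  [ 0  1   0     0  |     -2 ]
  [ 0  0   1  -7/5  |  -44/5 ]
  [ 0  0  -2     3  |     18 ]
r4 := r4 + 2·r3
  [ 1  0  -1   3/2  |   19/2 ]
  [ 0  1   0     0  |     -2 ]
  [ 0  0   1  -7/5  |  -44/5 ]
  [ 0  0   0   1/5  |    2/5 ]
r4 := 5·r4
  [ 1  0  -1   3/2  |   19/2 ]
  [ 0  1   0     0  |     -2 ]
  [ 0  0   1  -7/5  |  -44/5 ]
  [ 0  0   0     1  |      2 ]
r3 := r3 + 7/5·r4
  [ 1  0  -1  3/2  |  19/2 ]
  [ 0  1   0    0  |    -2 ]
  [ 0  0   1    0  |    -6 ]
  [ 0  0   0    1  |     2 ]
r1 := r1 − 3/2·r4
  [ 1  0  -1  0  |  13/2 ]
  [ 0  1   0  0  |    -2 ]
  [ 0  0   1  0  |    -6 ]
  [ 0  0   0  1  |     2 ]
r1 := r1 + r3
  [ 1  0  0  0  |  1/2 ]
  [ 0  1  0  0  |   -2 ]
  [ 0  0  1  0  |   -6 ]
  [ 0  0  0  1  |    2 ]
Reading off the last column: x = 1/2, y = -2, z = -6, w = 2.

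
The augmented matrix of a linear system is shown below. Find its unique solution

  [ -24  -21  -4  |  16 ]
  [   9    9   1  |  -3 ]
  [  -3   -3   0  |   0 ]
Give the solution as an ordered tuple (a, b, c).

(-4/3, 4/3, -3)

R1 := -1/24·R1
  [  1  7/8  1/6  |  -2/3 ]
  [  9    9    1  |    -3 ]
  [ -3   -3    0  |     0 ]
R2 := R2 − 9·R1
  [  1  7/8   1/6  |  -2/3 ]
  [  0  9/8  -1/2  |     3 ]
  [ -3   -3     0  |     0 ]
R3 := R3 + 3·R1
  [ 1   7/8   1/6  |  -2/3 ]
  [ 0   9/8  -1/2  |     3 ]
  [ 0  -3/8   1/2  |    -2 ]
R2 := 8/9·R2
  [ 1   7/8   1/6  |  -2/3 ]
  [ 0     1  -4/9  |   8/3 ]
  [ 0  -3/8   1/2  |    -2 ]
R3 := R3 + 3/8·R2
  [ 1  7/8   1/6  |  -2/3 ]
  [ 0    1  -4/9  |   8/3 ]
  [ 0    0   1/3  |    -1 ]
R3 := 3·R3
  [ 1  7/8   1/6  |  -2/3 ]
  [ 0    1  -4/9  |   8/3 ]
  [ 0    0     1  |    -3 ]
R2 := R2 + 4/9·R3
  [ 1  7/8  1/6  |  -2/3 ]
  [ 0    1    0  |   4/3 ]
  [ 0    0    1  |    -3 ]
R1 := R1 − 1/6·R3
  [ 1  7/8  0  |  -1/6 ]
  [ 0    1  0  |   4/3 ]
  [ 0    0  1  |    -3 ]
R1 := R1 − 7/8·R2
  [ 1  0  0  |  -4/3 ]
  [ 0  1  0  |   4/3 ]
  [ 0  0  1  |    -3 ]
Reading off the last column: a = -4/3, b = 4/3, c = -3.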